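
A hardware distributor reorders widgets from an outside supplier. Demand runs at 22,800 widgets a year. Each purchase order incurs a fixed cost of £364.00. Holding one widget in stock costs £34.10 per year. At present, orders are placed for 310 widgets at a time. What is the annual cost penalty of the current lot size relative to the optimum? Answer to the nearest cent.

EOQ = √(2DS/H) = √(2 × 22,800 × 364 / 34.1) ≈ 697.68.
Cost at Q* = (D/Q*)S + (Q*/2)H = √(2DSH) ≈ £23,790.87.
Cost at Q = 310: (22,800/310)×364 + (310/2)×34.1 = £26,771.61 + £5,285.50 = £32,057.11.
Excess = £32,057.11 − £23,790.87 = £8,266.24.

Extra cost ≈ £8,266.24 per year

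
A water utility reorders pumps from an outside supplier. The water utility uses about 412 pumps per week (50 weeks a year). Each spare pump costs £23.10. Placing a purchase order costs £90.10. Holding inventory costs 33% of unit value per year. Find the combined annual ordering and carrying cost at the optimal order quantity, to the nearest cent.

Annual demand D = 412 × 50 = 20,600.
Holding cost H = 0.33 × £23.10 = £7.6230 per unit per year.
Q* = √(2DS/H) = √(2 × 20,600 × 90.1 / 7.623) ≈ 697.83.
At Q*, ordering cost (D/Q*)S equals holding cost (Q*/2)H, each = √(DSH/2).
Minimum total = √(2DSH) = √(2 × 20,600 × 90.1 × 7.623) ≈ 5319.539.

TC* ≈ £5,319.54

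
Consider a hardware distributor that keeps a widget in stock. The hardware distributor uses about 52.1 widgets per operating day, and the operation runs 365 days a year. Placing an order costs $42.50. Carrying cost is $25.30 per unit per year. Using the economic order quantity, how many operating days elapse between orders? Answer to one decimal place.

T ≈ 4.9 days

Annual demand D = 52.1 × 365 = 19,016.5.
The optimal lot size = √(2DS/H) = √(2 × 19,016.5 × 42.5 / 25.3) ≈ 252.76.
Cycle time = Q*/D × 365 = 252.76 / 19,016.5 × 365 ≈ 4.852 days.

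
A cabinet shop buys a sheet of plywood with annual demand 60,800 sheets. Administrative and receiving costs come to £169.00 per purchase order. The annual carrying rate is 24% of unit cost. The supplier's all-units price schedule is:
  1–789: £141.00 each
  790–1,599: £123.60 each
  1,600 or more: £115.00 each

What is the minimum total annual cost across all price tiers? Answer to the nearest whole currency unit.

Holding cost per unit per year at price C is H = 0.24·C.
Evaluate total cost at each tier's feasible EOQ or, if the EOQ is below the tier, at the tier's minimum quantity.
EOQ at £141.00 = 779.3 (feasible in tier 1): TC = 60,800×£141.00 + (60,800/779.3)×169 + (779.3/2)×0.24×£141.00 = £8,599,170.92.
EOQ at £123.60 = 832.3 (feasible in tier 2): TC = 60,800×£123.60 + (60,800/832.3)×169 + (832.3/2)×0.24×£123.60 = £7,539,570.22.
EOQ at £115.00 = 862.9 < 1600, so use break Q=1600: TC = 60,800×£115.00 + (60,800/1600.0)×169 + (1600.0/2)×0.24×£115.00 = £7,020,502.00.
Lowest total cost among the candidates is at Q = 1600.0.

TC* ≈ £7,020,502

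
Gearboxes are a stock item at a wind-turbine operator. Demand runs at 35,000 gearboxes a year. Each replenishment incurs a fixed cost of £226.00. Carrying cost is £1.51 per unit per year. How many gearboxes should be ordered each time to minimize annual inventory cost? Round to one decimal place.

EOQ = √(2DS / H) = √(2 × 35,000 × 226 / 1.51).
= √(15,820,000 / 1.51) = √10,476,821.1921 ≈ 3236.792.

Q* ≈ 3,236.8 gearboxes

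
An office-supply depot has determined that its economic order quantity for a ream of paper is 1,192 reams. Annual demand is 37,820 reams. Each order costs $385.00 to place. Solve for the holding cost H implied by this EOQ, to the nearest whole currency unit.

The basic EOQ model gives Q* = √(2DS/H); rearrange for the unknown.
From Q* = √(2DS/H): H = 2DS / Q*² = 2 × 37,820 × 385 / 1,192² = 20.4956.

H ≈ $20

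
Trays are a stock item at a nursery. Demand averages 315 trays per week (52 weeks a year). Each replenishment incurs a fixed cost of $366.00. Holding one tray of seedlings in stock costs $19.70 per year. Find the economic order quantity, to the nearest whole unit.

Annual demand D = 315 × 52 = 16,380.
EOQ = √(2DS / H) = √(2 × 16,380 × 366 / 19.7).
= √(11,990,160 / 19.7) = √608,637.5635 ≈ 780.152.

Q* ≈ 780 trays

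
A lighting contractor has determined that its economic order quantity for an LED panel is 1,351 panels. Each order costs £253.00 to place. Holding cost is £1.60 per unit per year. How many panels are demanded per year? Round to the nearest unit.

D ≈ 5,771 panels per year

The basic EOQ model gives Q* = √(2DS/H); rearrange for the unknown.
From Q* = √(2DS/H): D = Q*²H / (2S) = 1,351² × 1.6 / (2 × 253) = 5771.387.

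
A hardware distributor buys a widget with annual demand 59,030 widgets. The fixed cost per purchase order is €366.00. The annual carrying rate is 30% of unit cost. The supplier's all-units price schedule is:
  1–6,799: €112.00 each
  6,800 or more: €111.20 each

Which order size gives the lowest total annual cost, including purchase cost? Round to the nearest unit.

Q* ≈ 1,134 widgets

Holding cost per unit per year at price C is H = 0.30·C.
For each price level, check whether its EOQ is feasible; otherwise the best quantity at that price is the breakpoint.
EOQ at €112.00 = 1134.0 (feasible in tier 1): TC = 59,030×€112.00 + (59,030/1134.0)×366 + (1134.0/2)×0.30×€112.00 = €6,649,463.21.
EOQ at €111.20 = 1138.1 < 6800, so use break Q=6800: TC = 59,030×€111.20 + (59,030/6800.0)×366 + (6800.0/2)×0.30×€111.20 = €6,680,737.20.
Lowest total cost is €6,649,463.21 at Q = 1134.0.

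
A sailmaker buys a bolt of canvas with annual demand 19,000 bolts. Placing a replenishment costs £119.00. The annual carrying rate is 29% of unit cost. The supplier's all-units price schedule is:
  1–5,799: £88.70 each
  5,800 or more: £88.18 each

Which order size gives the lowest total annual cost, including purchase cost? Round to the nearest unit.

Q* ≈ 419 bolts

Holding cost per unit per year at price C is H = 0.29·C.
For each price level, check whether its EOQ is feasible; otherwise the best quantity at that price is the breakpoint.
EOQ at £88.70 = 419.3 (feasible in tier 1): TC = 19,000×£88.70 + (19,000/419.3)×119 + (419.3/2)×0.29×£88.70 = £1,696,085.15.
EOQ at £88.18 = 420.5 < 5800, so use break Q=5800: TC = 19,000×£88.18 + (19,000/5800.0)×119 + (5800.0/2)×0.29×£88.18 = £1,749,969.21.
Lowest total cost is £1,696,085.15 at Q = 419.3.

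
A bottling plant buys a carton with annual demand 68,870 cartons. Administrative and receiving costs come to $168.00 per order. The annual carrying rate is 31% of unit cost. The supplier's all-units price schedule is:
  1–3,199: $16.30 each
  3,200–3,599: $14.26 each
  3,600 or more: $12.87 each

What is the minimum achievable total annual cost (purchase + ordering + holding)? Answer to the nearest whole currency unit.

TC* ≈ $896,752

Holding cost per unit per year at price C is H = 0.31·C.
Evaluate total cost at each tier's feasible EOQ or, if the EOQ is below the tier, at the tier's minimum quantity.
EOQ at $16.30 = 2140.0 (feasible in tier 1): TC = 68,870×$16.30 + (68,870/2140.0)×168 + (2140.0/2)×0.31×$16.30 = $1,133,394.33.
EOQ at $14.26 = 2287.9 < 3200, so use break Q=3200: TC = 68,870×$14.26 + (68,870/3200.0)×168 + (3200.0/2)×0.31×$14.26 = $992,774.83.
EOQ at $12.87 = 2408.3 < 3600, so use break Q=3600: TC = 68,870×$12.87 + (68,870/3600.0)×168 + (3600.0/2)×0.31×$12.87 = $896,752.29.
Lowest total cost among the candidates is at Q = 3600.0.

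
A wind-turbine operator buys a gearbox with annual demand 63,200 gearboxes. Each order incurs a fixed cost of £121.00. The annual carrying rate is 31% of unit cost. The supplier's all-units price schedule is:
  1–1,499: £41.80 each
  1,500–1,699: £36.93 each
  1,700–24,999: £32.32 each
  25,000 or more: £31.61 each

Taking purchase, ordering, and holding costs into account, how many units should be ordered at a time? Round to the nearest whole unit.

Q* ≈ 1,700 gearboxes

Holding cost per unit per year at price C is H = 0.31·C.
Evaluate total cost at each tier's feasible EOQ or, if the EOQ is below the tier, at the tier's minimum quantity.
EOQ at £41.80 = 1086.4 (feasible in tier 1): TC = 63,200×£41.80 + (63,200/1086.4)×121 + (1086.4/2)×0.31×£41.80 = £2,655,837.81.
EOQ at £36.93 = 1155.8 < 1500, so use break Q=1500: TC = 63,200×£36.93 + (63,200/1500.0)×121 + (1500.0/2)×0.31×£36.93 = £2,347,660.36.
EOQ at £32.32 = 1235.5 < 1700, so use break Q=1700: TC = 63,200×£32.32 + (63,200/1700.0)×121 + (1700.0/2)×0.31×£32.32 = £2,055,638.67.
EOQ at £31.61 = 1249.3 < 25000, so use break Q=25000: TC = 63,200×£31.61 + (63,200/25000.0)×121 + (25000.0/2)×0.31×£31.61 = £2,120,546.64.
Lowest total cost is £2,055,638.67 at Q = 1700.0.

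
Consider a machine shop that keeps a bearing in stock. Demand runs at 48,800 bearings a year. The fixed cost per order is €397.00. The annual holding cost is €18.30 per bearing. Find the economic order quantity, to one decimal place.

Q* ≈ 1,455.1 bearings

EOQ = √(2DS / H) = √(2 × 48,800 × 397 / 18.3).
= √(38,747,200 / 18.3) = √2,117,333.3333 ≈ 1455.106.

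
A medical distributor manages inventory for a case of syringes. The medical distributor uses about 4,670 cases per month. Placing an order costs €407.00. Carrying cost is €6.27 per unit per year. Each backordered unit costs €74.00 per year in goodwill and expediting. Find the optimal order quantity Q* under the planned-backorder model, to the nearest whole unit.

Q* ≈ 2,809 cases

Annual demand D = 4,670 × 12 = 56,040.
With planned backorders, Q* = √(2DS/H) · √((H+B)/B).
√(2DS/H) = √(2 × 56,040 × 407 / 6.27) = 2697.289.
√((H+B)/B) = √((6.27+74)/74) = 1.0415.
Q* ≈ 2809.236.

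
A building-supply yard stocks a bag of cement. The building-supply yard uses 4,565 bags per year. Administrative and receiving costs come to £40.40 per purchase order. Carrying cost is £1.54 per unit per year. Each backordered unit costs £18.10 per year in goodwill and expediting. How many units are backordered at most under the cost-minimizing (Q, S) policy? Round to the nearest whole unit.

With planned backorders, Q* = √(2DS/H) · √((H+B)/B).
√(2DS/H) = √(2 × 4,565 × 40.4 / 1.54) = 489.402.
√((H+B)/B) = √((1.54+18.1)/18.1) = 1.0417.
Q* ≈ 509.797.
S* = Q* · H/(H+B) = 509.797 × 1.54/19.64 ≈ 39.974.

S* ≈ 40 bags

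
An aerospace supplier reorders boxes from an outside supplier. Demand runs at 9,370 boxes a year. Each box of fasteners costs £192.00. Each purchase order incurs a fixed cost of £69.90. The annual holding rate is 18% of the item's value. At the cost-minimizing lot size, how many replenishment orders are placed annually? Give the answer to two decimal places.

N ≈ 48.13 orders per year

Holding cost H = 0.18 × £192.00 = £34.5600 per unit per year.
The optimal lot size = √(2DS/H) = √(2 × 9,370 × 69.9 / 34.56) ≈ 194.69.
Orders per year = D / Q* = 9,370 / 194.69 ≈ 48.129.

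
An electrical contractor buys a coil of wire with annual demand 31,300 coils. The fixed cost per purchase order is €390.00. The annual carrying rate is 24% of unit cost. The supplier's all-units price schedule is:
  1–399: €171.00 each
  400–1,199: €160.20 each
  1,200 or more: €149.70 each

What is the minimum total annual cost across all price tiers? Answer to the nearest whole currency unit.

TC* ≈ €4,717,339

Holding cost per unit per year at price C is H = 0.24·C.
For each price level, check whether its EOQ is feasible; otherwise the best quantity at that price is the breakpoint.
Tier 1 (€171.00): EOQ = 771.3 exceeds tier's upper bound 399, so this tier is dominated.
EOQ at €160.20 = 796.9 (feasible in tier 2): TC = 31,300×€160.20 + (31,300/796.9)×390 + (796.9/2)×0.24×€160.20 = €5,044,897.71.
EOQ at €149.70 = 824.3 < 1200, so use break Q=1200: TC = 31,300×€149.70 + (31,300/1200.0)×390 + (1200.0/2)×0.24×€149.70 = €4,717,339.30.
Lowest total cost among the candidates is at Q = 1200.0.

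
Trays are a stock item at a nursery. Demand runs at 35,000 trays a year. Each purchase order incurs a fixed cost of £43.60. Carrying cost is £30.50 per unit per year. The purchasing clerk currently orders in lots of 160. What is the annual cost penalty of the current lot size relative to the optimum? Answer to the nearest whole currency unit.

EOQ = √(2DS/H) = √(2 × 35,000 × 43.6 / 30.5) ≈ 316.33.
Cost at Q* = (D/Q*)S + (Q*/2)H = √(2DSH) ≈ £9,648.11.
Cost at Q = 160: (35,000/160)×43.6 + (160/2)×30.5 = £9,537.50 + £2,440.00 = £11,977.50.
Excess = £11,977.50 − £9,648.11 = £2,329.39.

Extra cost ≈ £2,329 per year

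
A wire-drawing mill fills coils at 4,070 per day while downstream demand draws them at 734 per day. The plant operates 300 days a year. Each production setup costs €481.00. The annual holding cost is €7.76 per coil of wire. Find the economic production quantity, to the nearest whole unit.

Annual demand D = 734 × 300 = 220,200.
Production build-up factor (1 − d/p) = 1 − 734/4,070 = 0.8197.
Q* = √(2DS / (H(1 − d/p))) = √(2 × 220,200 × 481 / (7.76 × 0.8197)).
= √(211,832,400 / 6.3605) ≈ 5770.979.

Q* ≈ 5,771 coils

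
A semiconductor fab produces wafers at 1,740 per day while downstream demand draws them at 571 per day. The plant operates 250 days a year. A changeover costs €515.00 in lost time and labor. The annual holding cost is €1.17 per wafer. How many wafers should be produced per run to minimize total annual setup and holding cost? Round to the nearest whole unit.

Q* ≈ 13,677 wafers

Annual demand D = 571 × 250 = 142,750.
Production build-up factor (1 − d/p) = 1 − 571/1,740 = 0.6718.
Q* = √(2DS / (H(1 − d/p))) = √(2 × 142,750 × 515 / (1.17 × 0.6718)).
= √(147,032,500 / 0.7861) ≈ 13676.693.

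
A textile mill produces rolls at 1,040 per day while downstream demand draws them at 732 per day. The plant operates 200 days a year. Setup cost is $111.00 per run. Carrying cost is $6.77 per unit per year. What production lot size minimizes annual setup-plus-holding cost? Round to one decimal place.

Annual demand D = 732 × 200 = 146,400.
Production build-up factor (1 − d/p) = 1 − 732/1,040 = 0.2962.
Q* = √(2DS / (H(1 − d/p))) = √(2 × 146,400 × 111 / (6.77 × 0.2962)).
= √(32,500,800 / 2.005) ≈ 4026.188.

Q* ≈ 4,026.2 rolls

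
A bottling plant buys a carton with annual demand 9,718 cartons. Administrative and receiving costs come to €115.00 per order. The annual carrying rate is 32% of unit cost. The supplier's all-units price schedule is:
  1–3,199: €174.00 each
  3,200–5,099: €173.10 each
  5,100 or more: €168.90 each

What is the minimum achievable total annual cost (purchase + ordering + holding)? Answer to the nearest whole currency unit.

Holding cost per unit per year at price C is H = 0.32·C.
Candidates are each tier's EOQ (if it falls in that tier) and each price-break quantity.
EOQ at €174.00 = 200.4 (feasible in tier 1): TC = 9,718×€174.00 + (9,718/200.4)×115 + (200.4/2)×0.32×€174.00 = €1,702,087.83.
EOQ at €173.10 = 200.9 < 3200, so use break Q=3200: TC = 9,718×€173.10 + (9,718/3200.0)×115 + (3200.0/2)×0.32×€173.10 = €1,771,162.24.
EOQ at €168.90 = 203.4 < 5100, so use break Q=5100: TC = 9,718×€168.90 + (9,718/5100.0)×115 + (5100.0/2)×0.32×€168.90 = €1,779,411.73.
Lowest total cost among the candidates is at Q = 200.4.

TC* ≈ €1,702,088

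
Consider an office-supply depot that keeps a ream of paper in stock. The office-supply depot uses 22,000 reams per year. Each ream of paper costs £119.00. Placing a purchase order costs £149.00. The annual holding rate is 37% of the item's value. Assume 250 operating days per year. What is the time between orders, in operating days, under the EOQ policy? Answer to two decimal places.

Holding cost H = 0.37 × £119.00 = £44.0300 per unit per year.
The optimal lot size = √(2DS/H) = √(2 × 22,000 × 149 / 44.03) ≈ 385.87.
Cycle time = Q*/D × 250 = 385.87 / 22,000 × 250 ≈ 4.385 days.

T ≈ 4.38 days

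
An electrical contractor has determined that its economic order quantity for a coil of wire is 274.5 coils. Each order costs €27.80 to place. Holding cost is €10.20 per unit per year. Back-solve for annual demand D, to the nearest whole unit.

D ≈ 13,823 coils per year

Squaring Q* = √(2DS/H) gives Q*² = 2DS/H.
From Q* = √(2DS/H): D = Q*²H / (2S) = 274.5² × 10.2 / (2 × 27.8) = 13823.247.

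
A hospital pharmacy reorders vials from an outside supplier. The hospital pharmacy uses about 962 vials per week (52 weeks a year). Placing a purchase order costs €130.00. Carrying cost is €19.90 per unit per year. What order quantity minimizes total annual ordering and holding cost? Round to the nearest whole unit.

Q* ≈ 808 vials

Annual demand D = 962 × 52 = 50,024.
EOQ = √(2DS / H) = √(2 × 50,024 × 130 / 19.9).
= √(13,006,240 / 19.9) = √653,579.8995 ≈ 808.443.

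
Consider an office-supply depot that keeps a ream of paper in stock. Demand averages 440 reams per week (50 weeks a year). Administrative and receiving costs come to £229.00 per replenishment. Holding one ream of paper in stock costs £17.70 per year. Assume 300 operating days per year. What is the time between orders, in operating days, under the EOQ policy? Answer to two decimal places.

T ≈ 10.29 days

Annual demand D = 440 × 50 = 22,000.
Q* = √(2DS/H) = √(2 × 22,000 × 229 / 17.7) ≈ 754.50.
Cycle time = Q*/D × 300 = 754.50 / 22,000 × 300 ≈ 10.289 days.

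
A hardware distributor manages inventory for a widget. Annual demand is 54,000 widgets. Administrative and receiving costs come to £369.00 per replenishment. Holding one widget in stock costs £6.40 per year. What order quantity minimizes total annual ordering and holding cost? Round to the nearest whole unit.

Q* ≈ 2,495 widgets

EOQ = √(2DS / H) = √(2 × 54,000 × 369 / 6.4).
= √(39,852,000 / 6.4) = √6,226,875 ≈ 2495.371.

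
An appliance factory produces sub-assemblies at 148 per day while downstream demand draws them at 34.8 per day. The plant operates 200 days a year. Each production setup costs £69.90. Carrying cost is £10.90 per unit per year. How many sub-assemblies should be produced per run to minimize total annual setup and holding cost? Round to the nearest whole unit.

Q* ≈ 342 sub-assemblies

Annual demand D = 34.8 × 200 = 6,960.
Production build-up factor (1 − d/p) = 1 − 34.8/148 = 0.7649.
Q* = √(2DS / (H(1 − d/p))) = √(2 × 6,960 × 69.9 / (10.9 × 0.7649)).
= √(973,008 / 8.337) ≈ 341.627.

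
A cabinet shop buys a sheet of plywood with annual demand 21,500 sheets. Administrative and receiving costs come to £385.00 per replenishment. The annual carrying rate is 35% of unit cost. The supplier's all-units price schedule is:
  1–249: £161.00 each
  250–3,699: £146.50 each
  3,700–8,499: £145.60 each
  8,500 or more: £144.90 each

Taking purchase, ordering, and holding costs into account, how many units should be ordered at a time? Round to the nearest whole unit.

Q* ≈ 568 sheets

Holding cost per unit per year at price C is H = 0.35·C.
Evaluate total cost at each tier's feasible EOQ or, if the EOQ is below the tier, at the tier's minimum quantity.
Tier 1 (£161.00): EOQ = 542.0 exceeds tier's upper bound 249, so this tier is dominated.
EOQ at £146.50 = 568.2 (feasible in tier 2): TC = 21,500×£146.50 + (21,500/568.2)×385 + (568.2/2)×0.35×£146.50 = £3,178,885.16.
EOQ at £145.60 = 570.0 < 3700, so use break Q=3700: TC = 21,500×£145.60 + (21,500/3700.0)×385 + (3700.0/2)×0.35×£145.60 = £3,226,913.16.
EOQ at £144.90 = 571.3 < 8500, so use break Q=8500: TC = 21,500×£144.90 + (21,500/8500.0)×385 + (8500.0/2)×0.35×£144.90 = £3,331,862.57.
Lowest total cost is £3,178,885.16 at Q = 568.2.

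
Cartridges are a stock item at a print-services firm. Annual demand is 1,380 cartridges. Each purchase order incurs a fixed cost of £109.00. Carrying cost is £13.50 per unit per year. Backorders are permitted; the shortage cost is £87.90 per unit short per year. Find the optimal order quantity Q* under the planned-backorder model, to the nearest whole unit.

With planned backorders, Q* = √(2DS/H) · √((H+B)/B).
√(2DS/H) = √(2 × 1,380 × 109 / 13.5) = 149.280.
√((H+B)/B) = √((13.5+87.9)/87.9) = 1.0741.
Q* ≈ 160.334.

Q* ≈ 160 cartridges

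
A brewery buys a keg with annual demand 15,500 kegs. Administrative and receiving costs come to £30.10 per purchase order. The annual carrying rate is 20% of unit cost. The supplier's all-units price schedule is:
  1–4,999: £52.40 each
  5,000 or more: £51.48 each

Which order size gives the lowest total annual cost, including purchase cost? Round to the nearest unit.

Holding cost per unit per year at price C is H = 0.20·C.
For each price level, check whether its EOQ is feasible; otherwise the best quantity at that price is the breakpoint.
EOQ at £52.40 = 298.4 (feasible in tier 1): TC = 15,500×£52.40 + (15,500/298.4)×30.1 + (298.4/2)×0.20×£52.40 = £815,327.12.
EOQ at £51.48 = 301.0 < 5000, so use break Q=5000: TC = 15,500×£51.48 + (15,500/5000.0)×30.1 + (5000.0/2)×0.20×£51.48 = £823,773.31.
Lowest total cost is £815,327.12 at Q = 298.4.

Q* ≈ 298 kegs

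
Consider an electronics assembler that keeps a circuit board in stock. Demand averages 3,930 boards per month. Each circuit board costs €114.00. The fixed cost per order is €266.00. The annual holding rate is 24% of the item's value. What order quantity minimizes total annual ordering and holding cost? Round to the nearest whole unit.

Q* ≈ 958 boards

Annual demand D = 3,930 × 12 = 47,160.
Holding cost H = 0.24 × €114.00 = €27.3600 per unit per year.
EOQ = √(2DS / H) = √(2 × 47,160 × 266 / 27.36).
= √(25,089,120 / 27.36) = √917,000 ≈ 957.601.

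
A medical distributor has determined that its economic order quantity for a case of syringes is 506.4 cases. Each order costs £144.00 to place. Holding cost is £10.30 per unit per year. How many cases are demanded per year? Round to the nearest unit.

D ≈ 9,171 cases per year

The basic EOQ model gives Q* = √(2DS/H); rearrange for the unknown.
From Q* = √(2DS/H): D = Q*²H / (2S) = 506.4² × 10.3 / (2 × 144) = 9171.326.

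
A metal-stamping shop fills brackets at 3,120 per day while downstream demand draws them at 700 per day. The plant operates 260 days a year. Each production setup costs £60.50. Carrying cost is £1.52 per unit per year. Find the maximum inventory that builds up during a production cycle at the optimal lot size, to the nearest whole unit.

I_max ≈ 3,352 brackets

Annual demand D = 700 × 260 = 182,000.
Production build-up factor (1 − d/p) = 1 − 700/3,120 = 0.7756.
Q* = √(2DS / (H(1 − d/p))) = √(2 × 182,000 × 60.5 / (1.52 × 0.7756)).
= √(22,022,000 / 1.179) ≈ 4321.915.
Maximum inventory = Q*(1 − d/p) = 4321.915 × 0.7756 ≈ 3352.254.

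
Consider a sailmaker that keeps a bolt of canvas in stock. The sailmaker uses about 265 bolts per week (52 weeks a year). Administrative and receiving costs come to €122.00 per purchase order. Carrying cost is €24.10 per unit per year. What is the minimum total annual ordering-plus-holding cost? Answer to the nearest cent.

Annual demand D = 265 × 52 = 13,780.
EOQ = √(2DS/H) = √(2 × 13,780 × 122 / 24.1) ≈ 373.52.
At Q*, ordering cost (D/Q*)S equals holding cost (Q*/2)H, each = √(DSH/2).
Minimum total = √(2DSH) = √(2 × 13,780 × 122 × 24.1) ≈ 9001.773.

TC* ≈ €9,001.77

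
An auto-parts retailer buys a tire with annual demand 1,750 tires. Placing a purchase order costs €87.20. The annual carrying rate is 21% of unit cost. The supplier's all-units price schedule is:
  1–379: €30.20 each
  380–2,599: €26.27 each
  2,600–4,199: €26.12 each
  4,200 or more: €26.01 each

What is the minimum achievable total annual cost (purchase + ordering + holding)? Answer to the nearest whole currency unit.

Holding cost per unit per year at price C is H = 0.21·C.
For each price level, check whether its EOQ is feasible; otherwise the best quantity at that price is the breakpoint.
EOQ at €30.20 = 219.4 (feasible in tier 1): TC = 1,750×€30.20 + (1,750/219.4)×87.2 + (219.4/2)×0.21×€30.20 = €54,241.25.
EOQ at €26.27 = 235.2 < 380, so use break Q=380: TC = 1,750×€26.27 + (1,750/380.0)×87.2 + (380.0/2)×0.21×€26.27 = €47,422.25.
EOQ at €26.12 = 235.9 < 2600, so use break Q=2600: TC = 1,750×€26.12 + (1,750/2600.0)×87.2 + (2600.0/2)×0.21×€26.12 = €52,899.45.
EOQ at €26.01 = 236.4 < 4200, so use break Q=4200: TC = 1,750×€26.01 + (1,750/4200.0)×87.2 + (4200.0/2)×0.21×€26.01 = €57,024.24.
Lowest total cost among the candidates is at Q = 380.0.

TC* ≈ €47,422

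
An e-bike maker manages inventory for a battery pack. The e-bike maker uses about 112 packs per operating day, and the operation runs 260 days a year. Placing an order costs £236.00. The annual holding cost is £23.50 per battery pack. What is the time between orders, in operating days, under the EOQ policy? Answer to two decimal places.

Annual demand D = 112 × 260 = 29,120.
Q* = √(2DS/H) = √(2 × 29,120 × 236 / 23.5) ≈ 764.77.
Cycle time = Q*/D × 260 = 764.77 / 29,120 × 260 ≈ 6.828 days.

T ≈ 6.83 days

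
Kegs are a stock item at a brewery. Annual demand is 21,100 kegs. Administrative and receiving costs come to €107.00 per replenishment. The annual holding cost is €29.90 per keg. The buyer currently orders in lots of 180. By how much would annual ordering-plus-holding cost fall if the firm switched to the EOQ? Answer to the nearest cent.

EOQ = √(2DS/H) = √(2 × 21,100 × 107 / 29.9) ≈ 388.61.
Cost at Q* = (D/Q*)S + (Q*/2)H = √(2DSH) ≈ €11,619.40.
Cost at Q = 180: (21,100/180)×107 + (180/2)×29.9 = €12,542.78 + €2,691.00 = €15,233.78.
Excess = €15,233.78 − €11,619.40 = €3,614.38.

Extra cost ≈ €3,614.38 per year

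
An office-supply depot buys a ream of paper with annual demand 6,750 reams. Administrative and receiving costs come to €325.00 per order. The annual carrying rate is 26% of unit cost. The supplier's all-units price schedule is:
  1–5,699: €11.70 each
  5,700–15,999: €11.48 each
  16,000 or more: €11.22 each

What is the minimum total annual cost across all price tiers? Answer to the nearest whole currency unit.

Holding cost per unit per year at price C is H = 0.26·C.
Candidates are each tier's EOQ (if it falls in that tier) and each price-break quantity.
EOQ at €11.70 = 1201.0 (feasible in tier 1): TC = 6,750×€11.70 + (6,750/1201.0)×325 + (1201.0/2)×0.26×€11.70 = €82,628.32.
EOQ at €11.48 = 1212.4 < 5700, so use break Q=5700: TC = 6,750×€11.48 + (6,750/5700.0)×325 + (5700.0/2)×0.26×€11.48 = €86,381.55.
EOQ at €11.22 = 1226.4 < 16000, so use break Q=16000: TC = 6,750×€11.22 + (6,750/16000.0)×325 + (16000.0/2)×0.26×€11.22 = €99,209.71.
Lowest total cost among the candidates is at Q = 1201.0.

TC* ≈ €82,628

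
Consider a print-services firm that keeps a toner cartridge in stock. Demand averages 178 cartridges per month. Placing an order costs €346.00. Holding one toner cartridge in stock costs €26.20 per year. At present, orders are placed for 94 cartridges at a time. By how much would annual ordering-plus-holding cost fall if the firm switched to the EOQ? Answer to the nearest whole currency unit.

Extra cost ≈ €2,871 per year

Annual demand D = 178 × 12 = 2,136.
EOQ = √(2DS/H) = √(2 × 2,136 × 346 / 26.2) ≈ 237.52.
Cost at Q* = (D/Q*)S + (Q*/2)H = √(2DSH) ≈ €6,223.06.
Cost at Q = 94: (2,136/94)×346 + (94/2)×26.2 = €7,862.30 + €1,231.40 = €9,093.70.
Excess = €9,093.70 − €6,223.06 = €2,870.63.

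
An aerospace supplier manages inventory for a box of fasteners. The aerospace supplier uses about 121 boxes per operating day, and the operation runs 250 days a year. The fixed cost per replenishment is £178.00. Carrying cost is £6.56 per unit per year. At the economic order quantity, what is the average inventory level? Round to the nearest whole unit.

Annual demand D = 121 × 250 = 30,250.
EOQ = √(2DS/H) = √(2 × 30,250 × 178 / 6.56) ≈ 1281.26.
Average inventory = Q*/2 ≈ 1281.26 / 2 = 640.628.

Average inventory ≈ 641 boxes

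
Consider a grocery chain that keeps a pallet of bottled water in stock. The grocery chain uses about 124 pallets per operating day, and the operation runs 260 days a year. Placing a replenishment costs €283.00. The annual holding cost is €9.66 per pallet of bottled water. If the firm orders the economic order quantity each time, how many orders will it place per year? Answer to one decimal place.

Annual demand D = 124 × 260 = 32,240.
EOQ = √(2DS/H) = √(2 × 32,240 × 283 / 9.66) ≈ 1374.41.
Orders per year = D / Q* = 32,240 / 1374.41 ≈ 23.457.

N ≈ 23.5 orders per year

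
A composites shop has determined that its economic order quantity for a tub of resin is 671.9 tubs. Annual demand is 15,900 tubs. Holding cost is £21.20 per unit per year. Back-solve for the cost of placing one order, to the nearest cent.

S ≈ £300.97

Invert the EOQ relation Q*² = 2DS/H.
From Q* = √(2DS/H): S = Q*²H / (2D) = 671.9² × 21.2 / (2 × 15,900) = 300.9664.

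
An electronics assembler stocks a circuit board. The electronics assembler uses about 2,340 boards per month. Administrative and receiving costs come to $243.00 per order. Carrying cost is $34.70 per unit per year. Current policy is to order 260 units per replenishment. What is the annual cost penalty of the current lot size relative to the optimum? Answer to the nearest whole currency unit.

Extra cost ≈ $8,994 per year

Annual demand D = 2,340 × 12 = 28,080.
EOQ = √(2DS/H) = √(2 × 28,080 × 243 / 34.7) ≈ 627.12.
Cost at Q* = (D/Q*)S + (Q*/2)H = √(2DSH) ≈ $21,761.13.
Cost at Q = 260: (28,080/260)×243 + (260/2)×34.7 = $26,244.00 + $4,511.00 = $30,755.00.
Excess = $30,755.00 − $21,761.13 = $8,993.87.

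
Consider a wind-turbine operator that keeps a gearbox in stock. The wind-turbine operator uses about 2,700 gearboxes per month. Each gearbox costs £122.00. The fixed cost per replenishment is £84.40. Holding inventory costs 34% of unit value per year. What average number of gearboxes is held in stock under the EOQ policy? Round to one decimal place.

Average inventory ≈ 181.6 gearboxes

Annual demand D = 2,700 × 12 = 32,400.
Holding cost H = 0.34 × £122.00 = £41.4800 per unit per year.
EOQ = √(2DS/H) = √(2 × 32,400 × 84.4 / 41.48) ≈ 363.11.
Average inventory = Q*/2 ≈ 363.11 / 2 = 181.555.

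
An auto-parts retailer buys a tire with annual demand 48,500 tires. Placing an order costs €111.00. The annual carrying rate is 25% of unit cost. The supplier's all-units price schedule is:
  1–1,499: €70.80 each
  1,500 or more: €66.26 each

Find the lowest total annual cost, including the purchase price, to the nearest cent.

TC* ≈ €3,229,622.75

Holding cost per unit per year at price C is H = 0.25·C.
Evaluate total cost at each tier's feasible EOQ or, if the EOQ is below the tier, at the tier's minimum quantity.
EOQ at €70.80 = 779.9 (feasible in tier 1): TC = 48,500×€70.80 + (48,500/779.9)×111 + (779.9/2)×0.25×€70.80 = €3,447,604.92.
EOQ at €66.26 = 806.2 < 1500, so use break Q=1500: TC = 48,500×€66.26 + (48,500/1500.0)×111 + (1500.0/2)×0.25×€66.26 = €3,229,622.75.
Lowest total cost among the candidates is at Q = 1500.0.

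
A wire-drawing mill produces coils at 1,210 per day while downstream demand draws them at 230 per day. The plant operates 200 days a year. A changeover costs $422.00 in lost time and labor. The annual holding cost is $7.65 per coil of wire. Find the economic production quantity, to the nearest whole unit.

Annual demand D = 230 × 200 = 46,000.
Production build-up factor (1 − d/p) = 1 − 230/1,210 = 0.8099.
Q* = √(2DS / (H(1 − d/p))) = √(2 × 46,000 × 422 / (7.65 × 0.8099)).
= √(38,824,000 / 6.1959) ≈ 2503.220.

Q* ≈ 2,503 coils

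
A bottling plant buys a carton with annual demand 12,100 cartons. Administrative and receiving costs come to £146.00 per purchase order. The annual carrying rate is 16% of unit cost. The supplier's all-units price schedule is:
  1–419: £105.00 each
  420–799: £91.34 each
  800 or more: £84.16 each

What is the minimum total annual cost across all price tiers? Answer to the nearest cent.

TC* ≈ £1,025,930.49

Holding cost per unit per year at price C is H = 0.16·C.
Candidates are each tier's EOQ (if it falls in that tier) and each price-break quantity.
Tier 1 (£105.00): EOQ = 458.6 exceeds tier's upper bound 419, so this tier is dominated.
EOQ at £91.34 = 491.7 (feasible in tier 2): TC = 12,100×£91.34 + (12,100/491.7)×146 + (491.7/2)×0.16×£91.34 = £1,112,399.79.
EOQ at £84.16 = 512.2 < 800, so use break Q=800: TC = 12,100×£84.16 + (12,100/800.0)×146 + (800.0/2)×0.16×£84.16 = £1,025,930.49.
Lowest total cost among the candidates is at Q = 800.0.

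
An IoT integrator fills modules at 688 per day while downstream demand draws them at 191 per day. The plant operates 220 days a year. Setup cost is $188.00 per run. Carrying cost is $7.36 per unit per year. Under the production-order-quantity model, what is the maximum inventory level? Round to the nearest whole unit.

I_max ≈ 1,245 modules

Annual demand D = 191 × 220 = 42,020.
Production build-up factor (1 − d/p) = 1 − 191/688 = 0.7224.
Q* = √(2DS / (H(1 − d/p))) = √(2 × 42,020 × 188 / (7.36 × 0.7224)).
= √(15,799,520 / 5.3167) ≈ 1723.848.
Maximum inventory = Q*(1 − d/p) = 1723.848 × 0.7224 ≈ 1245.280.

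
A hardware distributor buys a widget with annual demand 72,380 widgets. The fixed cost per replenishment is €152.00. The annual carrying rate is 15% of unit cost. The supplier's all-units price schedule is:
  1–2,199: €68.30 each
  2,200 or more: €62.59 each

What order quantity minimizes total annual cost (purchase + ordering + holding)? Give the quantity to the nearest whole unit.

Q* ≈ 2,200 widgets

Holding cost per unit per year at price C is H = 0.15·C.
Evaluate total cost at each tier's feasible EOQ or, if the EOQ is below the tier, at the tier's minimum quantity.
EOQ at €68.30 = 1465.5 (feasible in tier 1): TC = 72,380×€68.30 + (72,380/1465.5)×152 + (1465.5/2)×0.15×€68.30 = €4,958,568.20.
EOQ at €62.59 = 1530.9 < 2200, so use break Q=2200: TC = 72,380×€62.59 + (72,380/2200.0)×152 + (2200.0/2)×0.15×€62.59 = €4,545,592.35.
Lowest total cost is €4,545,592.35 at Q = 2200.0.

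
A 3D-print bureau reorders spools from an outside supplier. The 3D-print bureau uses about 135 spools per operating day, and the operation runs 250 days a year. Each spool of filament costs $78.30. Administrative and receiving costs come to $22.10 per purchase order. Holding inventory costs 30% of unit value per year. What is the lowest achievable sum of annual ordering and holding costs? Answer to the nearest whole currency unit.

TC* ≈ $5,920

Annual demand D = 135 × 250 = 33,750.
Holding cost H = 0.30 × $78.30 = $23.4900 per unit per year.
EOQ = √(2DS/H) = √(2 × 33,750 × 22.1 / 23.49) ≈ 252.00.
At Q*, ordering cost (D/Q*)S equals holding cost (Q*/2)H, each = √(DSH/2).
Minimum total = √(2DSH) = √(2 × 33,750 × 22.1 × 23.49) ≈ 5919.561.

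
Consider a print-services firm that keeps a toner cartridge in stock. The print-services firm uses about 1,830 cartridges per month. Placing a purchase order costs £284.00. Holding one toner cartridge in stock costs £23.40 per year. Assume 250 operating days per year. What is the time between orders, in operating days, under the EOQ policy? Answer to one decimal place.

T ≈ 8.3 days

Annual demand D = 1,830 × 12 = 21,960.
EOQ = √(2DS/H) = √(2 × 21,960 × 284 / 23.4) ≈ 730.10.
Cycle time = Q*/D × 250 = 730.10 / 21,960 × 250 ≈ 8.312 days.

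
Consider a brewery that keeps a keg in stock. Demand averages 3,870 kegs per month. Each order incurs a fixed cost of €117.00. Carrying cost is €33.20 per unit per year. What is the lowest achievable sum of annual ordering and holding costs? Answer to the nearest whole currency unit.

Annual demand D = 3,870 × 12 = 46,440.
Q* = √(2DS/H) = √(2 × 46,440 × 117 / 33.2) ≈ 572.12.
At the optimum the two cost components are equal, so total cost = 2·(Q*/2)H = Q*·H.
Minimum total = √(2DSH) = √(2 × 46,440 × 117 × 33.2) ≈ 18994.291.

TC* ≈ €18,994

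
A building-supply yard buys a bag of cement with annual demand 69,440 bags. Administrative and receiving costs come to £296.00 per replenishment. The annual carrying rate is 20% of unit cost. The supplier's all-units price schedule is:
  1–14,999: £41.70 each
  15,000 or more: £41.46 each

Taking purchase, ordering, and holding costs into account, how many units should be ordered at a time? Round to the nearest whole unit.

Q* ≈ 2,220 bags

Holding cost per unit per year at price C is H = 0.20·C.
For each price level, check whether its EOQ is feasible; otherwise the best quantity at that price is the breakpoint.
EOQ at £41.70 = 2220.2 (feasible in tier 1): TC = 69,440×£41.70 + (69,440/2220.2)×296 + (2220.2/2)×0.20×£41.70 = £2,914,164.07.
EOQ at £41.46 = 2226.6 < 15000, so use break Q=15000: TC = 69,440×£41.46 + (69,440/15000.0)×296 + (15000.0/2)×0.20×£41.46 = £2,942,542.68.
Lowest total cost is £2,914,164.07 at Q = 2220.2.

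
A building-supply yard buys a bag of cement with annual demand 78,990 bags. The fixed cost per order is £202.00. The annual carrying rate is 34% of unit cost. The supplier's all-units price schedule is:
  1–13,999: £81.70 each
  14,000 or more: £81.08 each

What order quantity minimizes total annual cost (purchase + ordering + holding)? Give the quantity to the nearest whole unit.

Q* ≈ 1,072 bags

Holding cost per unit per year at price C is H = 0.34·C.
Candidates are each tier's EOQ (if it falls in that tier) and each price-break quantity.
EOQ at £81.70 = 1071.8 (feasible in tier 1): TC = 78,990×£81.70 + (78,990/1071.8)×202 + (1071.8/2)×0.34×£81.70 = £6,483,256.32.
EOQ at £81.08 = 1075.9 < 14000, so use break Q=14000: TC = 78,990×£81.08 + (78,990/14000.0)×202 + (14000.0/2)×0.34×£81.08 = £6,598,619.31.
Lowest total cost is £6,483,256.32 at Q = 1071.8.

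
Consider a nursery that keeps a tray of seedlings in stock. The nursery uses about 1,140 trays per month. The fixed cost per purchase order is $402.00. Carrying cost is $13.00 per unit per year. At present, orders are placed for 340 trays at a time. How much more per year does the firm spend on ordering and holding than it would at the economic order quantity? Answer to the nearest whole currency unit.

Extra cost ≈ $6,427 per year

Annual demand D = 1,140 × 12 = 13,680.
EOQ = √(2DS/H) = √(2 × 13,680 × 402 / 13) ≈ 919.81.
Cost at Q* = (D/Q*)S + (Q*/2)H = √(2DSH) ≈ $11,957.56.
Cost at Q = 340: (13,680/340)×402 + (340/2)×13 = $16,174.59 + $2,210.00 = $18,384.59.
Excess = $18,384.59 − $11,957.56 = $6,427.02.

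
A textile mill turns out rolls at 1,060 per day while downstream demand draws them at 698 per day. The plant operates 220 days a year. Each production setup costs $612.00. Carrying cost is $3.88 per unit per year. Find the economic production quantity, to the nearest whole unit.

Annual demand D = 698 × 220 = 153,560.
Production build-up factor (1 − d/p) = 1 − 698/1,060 = 0.3415.
Q* = √(2DS / (H(1 − d/p))) = √(2 × 153,560 × 612 / (3.88 × 0.3415)).
= √(187,957,440 / 1.3251) ≈ 11910.021.

Q* ≈ 11,910 rolls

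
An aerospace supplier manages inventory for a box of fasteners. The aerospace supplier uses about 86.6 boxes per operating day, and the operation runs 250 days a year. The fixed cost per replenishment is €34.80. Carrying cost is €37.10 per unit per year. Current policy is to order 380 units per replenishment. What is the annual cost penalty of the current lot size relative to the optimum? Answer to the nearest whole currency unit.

Annual demand D = 86.6 × 250 = 21,650.
EOQ = √(2DS/H) = √(2 × 21,650 × 34.8 / 37.1) ≈ 201.53.
Cost at Q* = (D/Q*)S + (Q*/2)H = √(2DSH) ≈ €7,476.88.
Cost at Q = 380: (21,650/380)×34.8 + (380/2)×37.1 = €1,982.68 + €7,049.00 = €9,031.68.
Excess = €9,031.68 − €7,476.88 = €1,554.80.

Extra cost ≈ €1,555 per year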